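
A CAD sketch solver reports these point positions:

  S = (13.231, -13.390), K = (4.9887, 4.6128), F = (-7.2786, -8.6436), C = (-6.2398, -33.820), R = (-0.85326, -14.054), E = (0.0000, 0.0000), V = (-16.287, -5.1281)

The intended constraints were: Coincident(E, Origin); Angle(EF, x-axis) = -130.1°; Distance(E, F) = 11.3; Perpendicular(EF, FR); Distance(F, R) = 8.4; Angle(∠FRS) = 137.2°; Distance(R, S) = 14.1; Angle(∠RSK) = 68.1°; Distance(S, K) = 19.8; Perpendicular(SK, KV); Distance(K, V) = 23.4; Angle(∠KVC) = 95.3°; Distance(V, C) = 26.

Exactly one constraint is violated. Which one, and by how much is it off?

Distance(V, C) = 26 — off by 4.40.

E = (0.00, 0.00) ✓; EF at -130.1° ✓; |EF| = 11.30 ✓; ∠(EF, FR) = 90.00° ✓; |FR| = 8.400 ✓; ∠FRS = 137.2° ✓; |RS| = 14.10 ✓; ∠RSK = 68.10° ✓; |SK| = 19.80 ✓; ∠(SK, KV) = 90.00° ✓; |KV| = 23.40 ✓; ∠KVC = 95.30° ✓; |VC| = 30.40 ✗.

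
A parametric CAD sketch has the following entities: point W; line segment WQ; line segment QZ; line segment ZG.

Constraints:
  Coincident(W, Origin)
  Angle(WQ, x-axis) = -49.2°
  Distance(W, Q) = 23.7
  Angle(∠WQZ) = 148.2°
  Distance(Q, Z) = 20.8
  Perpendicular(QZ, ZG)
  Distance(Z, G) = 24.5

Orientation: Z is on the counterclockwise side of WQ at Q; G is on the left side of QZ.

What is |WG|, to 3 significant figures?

42.7

W is at the origin; WQ runs at -49.2° with length 23.7, so Q = 23.7·(cos -49.2°, sin -49.2°) = (15.5, -17.9). ∠WQZ = 148.2°, so QZ runs at -49.2° + (180° − 148.2°) = -17.4° from the x-axis; with |QZ| = 20.8, Z = Q + 20.8·(cos -17.4°, sin -17.4°) = (35.3, -24.2). QZ is perpendicular to ZG; with |ZG| = 24.5 on the left of QZ, G = Z + 24.5·(0.299, 0.954) = (42.7, -0.782). Then |WG| = |G − W| = 42.7.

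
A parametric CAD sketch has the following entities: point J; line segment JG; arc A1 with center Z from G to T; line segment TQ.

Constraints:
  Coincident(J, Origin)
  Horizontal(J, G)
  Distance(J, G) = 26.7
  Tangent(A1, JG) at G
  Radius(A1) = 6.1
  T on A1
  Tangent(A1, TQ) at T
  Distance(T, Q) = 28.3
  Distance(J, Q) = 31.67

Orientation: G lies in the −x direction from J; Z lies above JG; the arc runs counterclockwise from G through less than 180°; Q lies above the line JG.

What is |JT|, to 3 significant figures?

21.4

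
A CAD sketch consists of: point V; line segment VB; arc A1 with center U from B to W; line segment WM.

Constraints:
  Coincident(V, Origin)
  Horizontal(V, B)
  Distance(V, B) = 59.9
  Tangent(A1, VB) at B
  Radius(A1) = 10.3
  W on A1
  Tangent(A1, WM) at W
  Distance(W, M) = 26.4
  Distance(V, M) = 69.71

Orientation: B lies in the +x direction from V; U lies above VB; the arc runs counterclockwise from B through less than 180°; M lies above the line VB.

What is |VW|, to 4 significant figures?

70.77

V is at the origin; V and B share the same y with |VB| = 59.9 and B on the +x side, so B = (59.90, 0.000). The tangent condition forces UB to be normal to VB, so U = B + (0, 10.3) = (59.90, 10.30). Since UW ⟂ WM (tangency), |UM| = √(10.3² + 26.4²) = 28.34 regardless of where W sits on A1. So M lies on both circle(V, 69.71) and circle(U, 28.34); the above-VB intersection is M = (58.06, 38.58). W is the foot of the tangent from M: W = (69.23, 14.66).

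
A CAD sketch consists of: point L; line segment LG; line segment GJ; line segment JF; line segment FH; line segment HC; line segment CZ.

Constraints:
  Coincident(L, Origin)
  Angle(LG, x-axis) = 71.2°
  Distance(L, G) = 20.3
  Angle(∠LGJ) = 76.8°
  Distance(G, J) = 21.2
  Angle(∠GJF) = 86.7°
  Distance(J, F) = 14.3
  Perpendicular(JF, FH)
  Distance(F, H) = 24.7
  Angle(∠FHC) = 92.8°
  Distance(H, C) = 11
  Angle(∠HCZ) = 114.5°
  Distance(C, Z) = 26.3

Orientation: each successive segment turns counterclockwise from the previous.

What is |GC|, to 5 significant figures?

4.5788

L is at the origin; LG runs at 71.2° with length 20.3, so G = (6.5420, 19.217). ∠LGJ = 76.8° gives GJ at 174.40° from the x-axis; with |GJ| = 21.2, J = (-14.557, 21.286). ∠GJF = 86.7° gives JF at -92.300° from the x-axis; with |JF| = 14.3, F = (-15.131, 6.9973). JF is perpendicular to FH, so FH runs at -2.3000°; with |FH| = 24.7, H = (9.5494, 6.0060). ∠FHC = 92.8° gives HC at 84.900° from the x-axis; with |HC| = 11.0, C = (10.527, 16.962). Then |GC| = |C − G| = 4.5788.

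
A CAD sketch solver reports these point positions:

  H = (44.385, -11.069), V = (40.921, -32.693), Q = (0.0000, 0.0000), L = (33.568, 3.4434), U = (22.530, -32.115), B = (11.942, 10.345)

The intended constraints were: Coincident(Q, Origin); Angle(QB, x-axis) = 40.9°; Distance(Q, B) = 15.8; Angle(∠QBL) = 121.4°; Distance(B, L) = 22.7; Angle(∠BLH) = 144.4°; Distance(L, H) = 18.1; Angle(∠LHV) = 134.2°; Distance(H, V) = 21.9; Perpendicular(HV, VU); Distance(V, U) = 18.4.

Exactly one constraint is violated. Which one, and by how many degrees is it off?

Perpendicular(HV, VU) — off by 7.30°.

Q = (0.00, 0.00) ✓; QB at 40.90° ✓; |QB| = 15.80 ✓; ∠QBL = 121.4° ✓; |BL| = 22.70 ✓; ∠BLH = 144.4° ✓; |LH| = 18.10 ✓; ∠LHV = 134.2° ✓; |HV| = 21.90 ✓; ∠(HV, VU) = 82.70° ✗; |VU| = 18.40 ✓.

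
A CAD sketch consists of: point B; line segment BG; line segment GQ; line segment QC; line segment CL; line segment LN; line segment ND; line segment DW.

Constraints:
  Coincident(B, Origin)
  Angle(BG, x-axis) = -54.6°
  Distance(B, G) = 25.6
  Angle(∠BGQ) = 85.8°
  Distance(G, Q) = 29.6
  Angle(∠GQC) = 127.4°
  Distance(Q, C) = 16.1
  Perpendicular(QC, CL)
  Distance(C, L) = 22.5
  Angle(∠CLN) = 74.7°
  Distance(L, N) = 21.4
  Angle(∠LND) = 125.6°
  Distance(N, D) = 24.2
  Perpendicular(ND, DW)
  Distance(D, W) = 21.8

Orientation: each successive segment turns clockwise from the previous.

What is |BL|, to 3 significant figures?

19.7

∠GQC = 127.4° gives QC at 159° from the x-axis; with |QC| = 16.1, C = (-25.5, -30.3). QC is perpendicular to CL, so CL runs at 68.6°; with |CL| = 22.5, L = (-17.3, -9.38). Then |BL| = |L − B| = 19.7.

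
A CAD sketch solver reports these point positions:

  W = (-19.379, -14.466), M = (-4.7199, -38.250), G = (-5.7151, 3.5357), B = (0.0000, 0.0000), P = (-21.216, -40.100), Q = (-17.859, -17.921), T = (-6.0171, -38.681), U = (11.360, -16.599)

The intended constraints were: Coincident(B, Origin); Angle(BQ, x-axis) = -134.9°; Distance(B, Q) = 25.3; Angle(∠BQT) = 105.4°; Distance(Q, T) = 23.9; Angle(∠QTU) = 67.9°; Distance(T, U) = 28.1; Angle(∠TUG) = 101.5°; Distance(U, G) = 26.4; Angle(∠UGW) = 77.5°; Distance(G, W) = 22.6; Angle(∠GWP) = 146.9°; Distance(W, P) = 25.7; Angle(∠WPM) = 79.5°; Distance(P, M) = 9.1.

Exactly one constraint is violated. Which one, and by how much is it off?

Distance(P, M) = 9.1 — off by 7.50.

B = (0.00, 0.00) ✓; BQ at -134.9° ✓; |BQ| = 25.30 ✓; ∠BQT = 105.4° ✓; |QT| = 23.90 ✓; ∠QTU = 67.90° ✓; |TU| = 28.10 ✓; ∠TUG = 101.5° ✓; |UG| = 26.40 ✓; ∠UGW = 77.50° ✓; |GW| = 22.60 ✓; ∠GWP = 146.9° ✓; |WP| = 25.70 ✓; ∠WPM = 79.50° ✓; |PM| = 16.60 ✗.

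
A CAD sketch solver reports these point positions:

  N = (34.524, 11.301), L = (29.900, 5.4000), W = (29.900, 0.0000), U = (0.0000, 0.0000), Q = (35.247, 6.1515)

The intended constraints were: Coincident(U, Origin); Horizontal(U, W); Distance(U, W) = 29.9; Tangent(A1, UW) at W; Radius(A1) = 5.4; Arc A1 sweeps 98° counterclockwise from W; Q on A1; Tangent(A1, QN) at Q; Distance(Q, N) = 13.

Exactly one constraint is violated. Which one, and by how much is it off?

Distance(Q, N) = 13 — off by 7.80.

U = (0.00, 0.00) ✓; U.y = 0.00, W.y = 0.00 ✓; |UW| = 29.90 ✓; ∠(LW, WU) = 90.00° ✓; |LW| = 5.400 ✓; bearing(L→Q) − bearing(L→W) = 98.00° ✓; |LQ| = 5.400 ✓; ∠(LQ, QN) = 90.01° ✓; |QN| = 5.200 ✗.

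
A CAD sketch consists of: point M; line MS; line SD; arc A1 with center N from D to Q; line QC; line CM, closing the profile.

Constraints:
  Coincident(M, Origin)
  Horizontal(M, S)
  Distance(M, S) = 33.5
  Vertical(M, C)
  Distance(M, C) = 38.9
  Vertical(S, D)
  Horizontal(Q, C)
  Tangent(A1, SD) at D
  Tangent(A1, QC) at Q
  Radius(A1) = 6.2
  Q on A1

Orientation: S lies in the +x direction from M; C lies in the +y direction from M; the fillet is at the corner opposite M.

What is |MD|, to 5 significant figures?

46.814

M is at the origin; MS is horizontal with |MS| = 33.5 and S on the +x side, so S = (33.500, 0.0000). MC is vertical with |MC| = 38.9 and C on the +y side, so C = (0.0000, 38.900). The virtual corner opposite M is at (33.500, 38.900). Tangency of A1 to SD means the radius ND is perpendicular to SD and the tangent condition forces NQ to be normal to QC, with radius 6.2, so the center N sits 6.2 in from both sides at N = (27.300, 32.700). That places the tangent points at D = (33.500, 32.700) on SD and Q = (27.300, 38.900) on QC. Then |MD| = |D − M| = 46.814.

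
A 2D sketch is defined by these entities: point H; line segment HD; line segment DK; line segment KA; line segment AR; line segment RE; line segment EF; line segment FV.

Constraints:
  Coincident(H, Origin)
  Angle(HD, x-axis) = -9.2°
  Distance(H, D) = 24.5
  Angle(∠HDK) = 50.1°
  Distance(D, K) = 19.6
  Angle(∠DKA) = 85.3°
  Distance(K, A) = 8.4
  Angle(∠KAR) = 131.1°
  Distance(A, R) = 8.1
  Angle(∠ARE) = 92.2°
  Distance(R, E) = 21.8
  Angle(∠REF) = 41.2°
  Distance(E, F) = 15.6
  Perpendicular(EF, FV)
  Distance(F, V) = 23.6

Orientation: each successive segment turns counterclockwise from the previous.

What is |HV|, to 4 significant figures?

6.647

∠REF = 41.2° gives EF at 130.9° from the x-axis; with |EF| = 15.6, F = (17.91, 8.805). EF is perpendicular to FV, so FV runs at -139.1°; with |FV| = 23.6, V = (0.06764, -6.647). Then |HV| = |V − H| = 6.647.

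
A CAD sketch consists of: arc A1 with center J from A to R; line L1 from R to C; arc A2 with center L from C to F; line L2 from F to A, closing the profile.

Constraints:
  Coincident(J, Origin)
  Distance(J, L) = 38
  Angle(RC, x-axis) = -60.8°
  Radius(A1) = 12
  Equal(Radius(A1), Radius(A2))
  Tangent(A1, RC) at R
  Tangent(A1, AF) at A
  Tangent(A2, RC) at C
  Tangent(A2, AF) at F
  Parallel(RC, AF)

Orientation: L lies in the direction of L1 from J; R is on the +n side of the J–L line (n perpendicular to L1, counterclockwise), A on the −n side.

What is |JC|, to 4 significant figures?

39.85

The slot axis is L1's direction at -60.8°, so u = (cos -60.8°, sin -60.8°) = (0.4879, -0.8729) and n = (−sin -60.8°, cos -60.8°) = (0.8729, 0.4879). J is at the origin and L lies 38.0 along u from J, so L = 38.0·u = (18.54, -33.17). Tangency of A1 to both parallel lines with radius 12.0 puts R and A at J ± 12.0·n: R = (10.48, 5.854), A = (-10.48, -5.854). Equal radii place C and F the same way about L: C = L + 12.0·n = (29.01, -27.32), F = L − 12.0·n = (8.064, -39.03). Then |JC| = |C − J| = 39.85.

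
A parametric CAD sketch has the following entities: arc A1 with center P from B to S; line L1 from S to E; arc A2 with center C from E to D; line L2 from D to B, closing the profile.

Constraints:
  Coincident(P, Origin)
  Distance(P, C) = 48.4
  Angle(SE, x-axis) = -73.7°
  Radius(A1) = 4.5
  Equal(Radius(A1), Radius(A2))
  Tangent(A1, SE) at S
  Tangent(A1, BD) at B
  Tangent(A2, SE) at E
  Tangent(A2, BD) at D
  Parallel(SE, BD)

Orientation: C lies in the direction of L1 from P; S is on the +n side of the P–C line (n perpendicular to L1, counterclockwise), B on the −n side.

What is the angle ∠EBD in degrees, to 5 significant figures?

10.534°

Tangency of A1 to both parallel lines with radius 4.5 puts S and B at P ± 4.5·n: S = (4.3191, 1.2630), B = (-4.3191, -1.2630). Equal radii place E and D the same way about C: E = C + 4.5·n = (17.903, -45.192), D = C − 4.5·n = (9.2651, -47.718). Then cos ∠EBD = BE·BD / (|BE||BD|), giving 10.534°.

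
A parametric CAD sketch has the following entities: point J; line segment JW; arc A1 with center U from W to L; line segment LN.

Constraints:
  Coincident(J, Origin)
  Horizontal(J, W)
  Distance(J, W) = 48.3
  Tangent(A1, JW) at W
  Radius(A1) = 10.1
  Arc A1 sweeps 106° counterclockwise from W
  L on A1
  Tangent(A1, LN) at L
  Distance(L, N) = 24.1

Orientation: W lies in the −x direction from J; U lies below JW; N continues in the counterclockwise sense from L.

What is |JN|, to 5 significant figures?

62.754

J is at the origin; JW is horizontal with |JW| = 48.3 and W on the −x side, so W = (-48.300, 0.0000). Tangency of A1 to JW means the radius UW is perpendicular to JW, so U = W + (0, -10.1) = (-48.300, -10.100). On A1, W sits at bearing 90° from U; a 106° counterclockwise sweep puts L at bearing 196°, so L = U + 10.1·(cos 196°, sin 196°) = (-58.009, -12.884). A1 meets LN tangentially, so UL is at right angles to LN, so LN runs along (−sin 196°, cos 196°); with |LN| = 24.1, N = (-51.366, -36.050). Then |JN| = |N − J| = 62.754.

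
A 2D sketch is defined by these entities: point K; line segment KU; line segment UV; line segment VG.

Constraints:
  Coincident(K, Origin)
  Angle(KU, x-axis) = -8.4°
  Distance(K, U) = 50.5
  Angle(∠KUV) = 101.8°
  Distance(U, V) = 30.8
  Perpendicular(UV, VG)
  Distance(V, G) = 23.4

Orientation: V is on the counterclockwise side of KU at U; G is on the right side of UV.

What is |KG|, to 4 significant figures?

83.64

K is at the origin; KU runs at -8.4° with length 50.5, so U = 50.5·(cos -8.4°, sin -8.4°) = (49.96, -7.377). ∠KUV = 101.8°, so UV runs at -8.4° + (180° − 101.8°) = 69.80° from the x-axis; with |UV| = 30.8, V = U + 30.8·(cos 69.80°, sin 69.80°) = (60.59, 21.53). UV ⟂ VG; with |VG| = 23.4 on the right of UV, G = V + 23.4·(0.9385, -0.3453) = (82.55, 13.45). Then |KG| = |G − K| = 83.64.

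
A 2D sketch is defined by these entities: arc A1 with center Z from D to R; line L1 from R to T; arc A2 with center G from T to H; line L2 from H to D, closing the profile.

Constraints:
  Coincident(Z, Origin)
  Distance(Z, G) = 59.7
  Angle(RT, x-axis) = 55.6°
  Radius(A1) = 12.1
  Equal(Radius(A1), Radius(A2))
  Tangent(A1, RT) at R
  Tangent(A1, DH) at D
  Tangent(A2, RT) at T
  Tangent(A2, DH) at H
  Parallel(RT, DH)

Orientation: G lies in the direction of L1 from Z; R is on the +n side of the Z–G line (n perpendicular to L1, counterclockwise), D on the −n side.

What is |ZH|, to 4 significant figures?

60.91

The slot axis is L1's direction at 55.6°, so u = (cos 55.6°, sin 55.6°) = (0.5650, 0.8251) and n = (−sin 55.6°, cos 55.6°) = (-0.8251, 0.5650). Z is at the origin and G lies 59.7 along u from Z, so G = 59.7·u = (33.73, 49.26). Tangency of A1 to both parallel lines with radius 12.1 puts R and D at Z ± 12.1·n: R = (-9.984, 6.836), D = (9.984, -6.836). Equal radii place T and H the same way about G: T = G + 12.1·n = (23.74, 56.10), H = G − 12.1·n = (43.71, 42.42). Then |ZH| = |H − Z| = 60.91.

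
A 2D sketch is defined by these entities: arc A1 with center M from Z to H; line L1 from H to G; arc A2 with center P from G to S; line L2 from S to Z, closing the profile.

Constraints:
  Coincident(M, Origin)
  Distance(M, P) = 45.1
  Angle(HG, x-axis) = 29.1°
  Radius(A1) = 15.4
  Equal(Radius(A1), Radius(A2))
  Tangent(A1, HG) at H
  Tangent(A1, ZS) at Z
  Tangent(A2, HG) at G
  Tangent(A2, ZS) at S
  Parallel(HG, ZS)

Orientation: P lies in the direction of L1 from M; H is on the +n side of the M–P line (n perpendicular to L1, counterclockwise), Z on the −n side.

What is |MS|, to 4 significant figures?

47.66

The slot axis is L1's direction at 29.1°, so u = (cos 29.1°, sin 29.1°) = (0.8738, 0.4863) and n = (−sin 29.1°, cos 29.1°) = (-0.4863, 0.8738). M is at the origin and P lies 45.1 along u from M, so P = 45.1·u = (39.41, 21.93). Tangency of A1 to both parallel lines with radius 15.4 puts H and Z at M ± 15.4·n: H = (-7.490, 13.46), Z = (7.490, -13.46). Equal radii place G and S the same way about P: G = P + 15.4·n = (31.92, 35.39), S = P − 15.4·n = (46.90, 8.478). Then |MS| = |S − M| = 47.66.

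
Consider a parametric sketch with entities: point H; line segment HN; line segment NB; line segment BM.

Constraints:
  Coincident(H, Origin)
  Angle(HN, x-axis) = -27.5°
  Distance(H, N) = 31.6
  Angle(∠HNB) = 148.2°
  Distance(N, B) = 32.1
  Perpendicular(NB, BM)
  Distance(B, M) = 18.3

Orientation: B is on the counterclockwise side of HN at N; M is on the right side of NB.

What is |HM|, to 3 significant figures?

68.5

∠HNB = 148.2°, so NB runs at -27.5° + (180° − 148.2°) = 4.30° from the x-axis; with |NB| = 32.1, B = N + 32.1·(cos 4.30°, sin 4.30°) = (60.0, -12.2). NB is perpendicular to BM; with |BM| = 18.3 on the right of NB, M = B + 18.3·(0.0750, -0.997) = (61.4, -30.4). Then |HM| = |M − H| = 68.5.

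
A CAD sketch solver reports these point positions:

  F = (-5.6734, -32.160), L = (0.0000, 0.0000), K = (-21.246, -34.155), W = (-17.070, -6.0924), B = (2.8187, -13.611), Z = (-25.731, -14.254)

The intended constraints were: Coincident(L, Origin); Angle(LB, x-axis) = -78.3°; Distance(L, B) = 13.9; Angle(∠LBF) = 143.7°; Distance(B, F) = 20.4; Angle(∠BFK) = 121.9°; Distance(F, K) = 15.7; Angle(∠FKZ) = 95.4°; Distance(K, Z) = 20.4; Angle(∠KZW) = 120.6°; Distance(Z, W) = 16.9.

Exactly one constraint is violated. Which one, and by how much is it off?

Distance(Z, W) = 16.9 — off by 5.00.

L = (0.00, 0.00) ✓; LB at -78.30° ✓; |LB| = 13.90 ✓; ∠LBF = 143.7° ✓; |BF| = 20.40 ✓; ∠BFK = 121.9° ✓; |FK| = 15.70 ✓; ∠FKZ = 95.40° ✓; |KZ| = 20.40 ✓; ∠KZW = 120.6° ✓; |ZW| = 11.90 ✗.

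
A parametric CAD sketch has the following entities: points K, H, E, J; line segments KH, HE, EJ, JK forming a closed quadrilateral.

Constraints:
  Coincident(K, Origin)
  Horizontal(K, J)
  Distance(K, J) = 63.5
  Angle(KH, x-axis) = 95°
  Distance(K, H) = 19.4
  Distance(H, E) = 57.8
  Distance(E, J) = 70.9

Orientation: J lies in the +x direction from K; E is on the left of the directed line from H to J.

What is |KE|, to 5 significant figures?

73.110

Checks: |HE| = 57.80 ✓; |EJ| = 70.90 ✓.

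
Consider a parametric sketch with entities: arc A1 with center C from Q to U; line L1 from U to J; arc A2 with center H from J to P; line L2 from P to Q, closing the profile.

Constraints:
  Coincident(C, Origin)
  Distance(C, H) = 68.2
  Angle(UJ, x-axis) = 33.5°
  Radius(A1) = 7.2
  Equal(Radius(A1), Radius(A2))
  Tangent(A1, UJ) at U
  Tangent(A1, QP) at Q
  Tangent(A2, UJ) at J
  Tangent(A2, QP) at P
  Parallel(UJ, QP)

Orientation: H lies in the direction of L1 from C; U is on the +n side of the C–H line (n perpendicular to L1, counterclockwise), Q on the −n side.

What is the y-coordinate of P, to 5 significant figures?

31.638

Tangency of A1 to both parallel lines with radius 7.2 puts U and Q at C ± 7.2·n: U = (-3.9739, 6.0040), Q = (3.9739, -6.0040). Equal radii place J and P the same way about H: J = H + 7.2·n = (52.897, 43.646), P = H − 7.2·n = (60.845, 31.638). So P.y = 31.638.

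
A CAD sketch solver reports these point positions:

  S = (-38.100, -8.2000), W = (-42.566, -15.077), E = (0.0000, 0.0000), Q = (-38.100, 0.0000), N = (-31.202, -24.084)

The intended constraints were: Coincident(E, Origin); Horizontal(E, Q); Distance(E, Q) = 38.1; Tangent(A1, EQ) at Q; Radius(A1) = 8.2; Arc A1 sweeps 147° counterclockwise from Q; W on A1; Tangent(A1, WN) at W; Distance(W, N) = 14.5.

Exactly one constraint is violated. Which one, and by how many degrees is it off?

Tangent(A1, WN) at W — off by 5.40°.

E = (0.00, 0.00) ✓; E.y = 0.00, Q.y = 0.00 ✓; |EQ| = 38.10 ✓; ∠(SQ, QE) = 90.00° ✓; |SQ| = 8.200 ✓; bearing(S→W) − bearing(S→Q) = 147.0° ✓; |SW| = 8.200 ✓; ∠(SW, WN) = 95.40° ✗; |WN| = 14.50 ✓.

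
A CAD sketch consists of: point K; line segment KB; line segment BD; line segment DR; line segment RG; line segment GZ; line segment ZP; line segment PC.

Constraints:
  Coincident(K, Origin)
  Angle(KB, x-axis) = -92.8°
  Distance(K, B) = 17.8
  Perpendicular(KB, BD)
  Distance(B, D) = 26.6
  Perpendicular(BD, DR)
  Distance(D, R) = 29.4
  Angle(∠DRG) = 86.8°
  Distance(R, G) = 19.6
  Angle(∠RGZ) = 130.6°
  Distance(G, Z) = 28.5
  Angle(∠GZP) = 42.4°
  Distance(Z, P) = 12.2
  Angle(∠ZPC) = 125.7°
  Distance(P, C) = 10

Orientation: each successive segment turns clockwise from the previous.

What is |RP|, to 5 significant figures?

32.926

∠RGZ = 130.6° gives GZ at -55.400° from the x-axis; with |GZ| = 28.5, Z = (9.6746, -12.623). ∠GZP = 42.4° gives ZP at 167.00° from the x-axis; with |ZP| = 12.2, P = (-2.2127, -9.8782). Then |RP| = |P − R| = 32.926.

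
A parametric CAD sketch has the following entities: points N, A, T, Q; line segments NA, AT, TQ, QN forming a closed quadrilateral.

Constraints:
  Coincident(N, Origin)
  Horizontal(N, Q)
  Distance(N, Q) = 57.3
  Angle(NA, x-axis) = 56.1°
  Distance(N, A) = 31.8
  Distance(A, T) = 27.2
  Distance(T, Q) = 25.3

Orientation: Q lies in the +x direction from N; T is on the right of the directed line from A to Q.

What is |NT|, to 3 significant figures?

32.4

Checks: |AT| = 27.20 ✓; |TQ| = 25.30 ✓.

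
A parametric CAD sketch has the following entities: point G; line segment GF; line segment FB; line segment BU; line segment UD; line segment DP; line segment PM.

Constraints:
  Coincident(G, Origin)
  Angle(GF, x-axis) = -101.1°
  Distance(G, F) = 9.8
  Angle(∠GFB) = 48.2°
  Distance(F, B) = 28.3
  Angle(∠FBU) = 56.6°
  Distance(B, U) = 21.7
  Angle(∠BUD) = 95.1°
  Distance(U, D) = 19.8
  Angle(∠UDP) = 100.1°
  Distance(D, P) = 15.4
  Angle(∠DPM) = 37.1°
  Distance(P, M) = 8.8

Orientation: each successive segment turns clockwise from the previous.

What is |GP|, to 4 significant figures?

13.50

G is at the origin; GF runs at -101.1° with length 9.8, so F = (-1.887, -9.617). ∠GFB = 48.2° gives FB at 127.1° from the x-axis; with |FB| = 28.3, B = (-18.96, 12.95). ∠FBU = 56.6° gives BU at 3.700° from the x-axis; with |BU| = 21.7, U = (2.697, 14.36). ∠BUD = 95.1° gives UD at -81.20° from the x-axis; with |UD| = 19.8, D = (5.726, -5.212). ∠UDP = 100.1° gives DP at -161.1° from the x-axis; with |DP| = 15.4, P = (-8.843, -10.20). Then |GP| = |P − G| = 13.50.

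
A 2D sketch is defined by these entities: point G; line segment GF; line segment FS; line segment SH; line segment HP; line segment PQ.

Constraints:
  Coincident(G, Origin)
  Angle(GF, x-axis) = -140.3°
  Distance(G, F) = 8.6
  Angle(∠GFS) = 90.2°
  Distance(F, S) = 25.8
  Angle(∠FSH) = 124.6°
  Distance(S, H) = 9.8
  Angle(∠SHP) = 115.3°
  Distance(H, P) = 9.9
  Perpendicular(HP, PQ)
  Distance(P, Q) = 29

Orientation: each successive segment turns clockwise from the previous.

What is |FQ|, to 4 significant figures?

2.465

G is at the origin; GF runs at -140.3° with length 8.6, so F = (-6.617, -5.493). ∠GFS = 90.2° gives FS at 129.9° from the x-axis; with |FS| = 25.8, S = (-23.17, 14.30). ∠FSH = 124.6° gives SH at 74.50° from the x-axis; with |SH| = 9.8, H = (-20.55, 23.74). ∠SHP = 115.3° gives HP at 9.800° from the x-axis; with |HP| = 9.9, P = (-10.79, 25.43). HP is perpendicular to PQ, so PQ runs at -80.20°; with |PQ| = 29.0, Q = (-5.856, -3.149). Then |FQ| = |Q − F| = 2.465.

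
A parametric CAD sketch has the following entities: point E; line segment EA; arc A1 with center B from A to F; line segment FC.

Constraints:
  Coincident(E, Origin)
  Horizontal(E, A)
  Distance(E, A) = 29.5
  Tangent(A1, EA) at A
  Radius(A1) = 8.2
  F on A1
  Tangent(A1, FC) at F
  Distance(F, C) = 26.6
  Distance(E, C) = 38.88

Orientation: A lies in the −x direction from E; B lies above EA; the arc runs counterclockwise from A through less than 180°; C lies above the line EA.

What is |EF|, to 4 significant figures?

22.60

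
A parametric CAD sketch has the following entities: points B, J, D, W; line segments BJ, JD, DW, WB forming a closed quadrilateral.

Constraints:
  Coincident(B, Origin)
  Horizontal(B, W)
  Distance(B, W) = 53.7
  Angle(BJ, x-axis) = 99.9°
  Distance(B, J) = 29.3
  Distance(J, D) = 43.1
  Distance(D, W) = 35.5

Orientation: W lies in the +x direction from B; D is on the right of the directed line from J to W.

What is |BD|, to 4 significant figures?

20.14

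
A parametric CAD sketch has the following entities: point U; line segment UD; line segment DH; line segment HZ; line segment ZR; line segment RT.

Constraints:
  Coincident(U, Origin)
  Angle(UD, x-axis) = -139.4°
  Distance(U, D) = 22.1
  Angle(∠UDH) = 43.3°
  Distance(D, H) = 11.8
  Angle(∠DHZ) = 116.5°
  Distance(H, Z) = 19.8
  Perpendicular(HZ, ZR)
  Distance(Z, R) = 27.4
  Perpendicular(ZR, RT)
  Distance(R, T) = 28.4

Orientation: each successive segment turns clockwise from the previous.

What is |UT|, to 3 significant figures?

34.3

U is at the origin; UD runs at -139.4° with length 22.1, so D = (-16.8, -14.4). ∠UDH = 43.3° gives DH at 83.9° from the x-axis; with |DH| = 11.8, H = (-15.5, -2.65). ∠DHZ = 116.5° gives HZ at 20.4° from the x-axis; with |HZ| = 19.8, Z = (3.03, 4.25). The perpendicularity gives ZR at right angles to HZ, so ZR runs at -69.6°; with |ZR| = 27.4, R = (12.6, -21.4). ZR ⟂ RT, so RT runs at -160°; with |RT| = 28.4, T = (-14.0, -31.3). Then |UT| = |T − U| = 34.3.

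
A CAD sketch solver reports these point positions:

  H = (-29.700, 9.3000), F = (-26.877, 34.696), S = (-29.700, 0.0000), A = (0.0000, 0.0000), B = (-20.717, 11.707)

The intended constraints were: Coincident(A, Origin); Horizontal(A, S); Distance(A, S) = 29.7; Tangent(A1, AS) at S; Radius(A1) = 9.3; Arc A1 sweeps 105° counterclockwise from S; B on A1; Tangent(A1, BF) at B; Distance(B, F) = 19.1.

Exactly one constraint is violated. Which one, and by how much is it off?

Distance(B, F) = 19.1 — off by 4.70.

A = (0.00, 0.00) ✓; A.y = 0.00, S.y = 0.00 ✓; |AS| = 29.70 ✓; ∠(HS, SA) = 90.00° ✓; |HS| = 9.300 ✓; bearing(H→B) − bearing(H→S) = 105.0° ✓; |HB| = 9.300 ✓; ∠(HB, BF) = 90.00° ✓; |BF| = 23.80 ✗.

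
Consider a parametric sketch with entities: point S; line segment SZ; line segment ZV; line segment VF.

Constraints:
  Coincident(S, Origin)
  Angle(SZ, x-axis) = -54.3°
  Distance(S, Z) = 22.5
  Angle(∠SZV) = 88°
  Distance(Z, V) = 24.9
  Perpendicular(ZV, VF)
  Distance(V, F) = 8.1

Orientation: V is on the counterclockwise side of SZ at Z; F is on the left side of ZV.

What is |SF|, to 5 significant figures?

28.080

S is at the origin; SZ runs at -54.3° with length 22.5, so Z = 22.5·(cos -54.3°, sin -54.3°) = (13.130, -18.272). ∠SZV = 88.0°, so ZV runs at -54.3° + (180° − 88.0°) = 37.700° from the x-axis; with |ZV| = 24.9, V = Z + 24.9·(cos 37.700°, sin 37.700°) = (32.831, -3.0449). ZV ⟂ VF; with |VF| = 8.1 on the left of ZV, F = V + 8.1·(-0.61153, 0.79122) = (27.878, 3.3641). Then |SF| = |F − S| = 28.080.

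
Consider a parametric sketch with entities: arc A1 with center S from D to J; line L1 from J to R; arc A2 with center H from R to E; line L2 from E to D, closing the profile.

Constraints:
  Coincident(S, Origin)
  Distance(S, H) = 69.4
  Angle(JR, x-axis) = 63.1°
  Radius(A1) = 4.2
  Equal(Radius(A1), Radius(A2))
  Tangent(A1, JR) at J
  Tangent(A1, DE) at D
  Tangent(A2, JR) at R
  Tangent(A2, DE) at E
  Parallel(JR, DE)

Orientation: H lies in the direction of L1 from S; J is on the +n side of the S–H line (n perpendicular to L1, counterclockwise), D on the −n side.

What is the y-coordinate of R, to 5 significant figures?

63.791

The slot axis is L1's direction at 63.1°, so u = (cos 63.1°, sin 63.1°) = (0.45243, 0.89180) and n = (−sin 63.1°, cos 63.1°) = (-0.89180, 0.45243). S is at the origin and H lies 69.4 along u from S, so H = 69.4·u = (31.399, 61.891). Tangency of A1 to both parallel lines with radius 4.2 puts J and D at S ± 4.2·n: J = (-3.7455, 1.9002), D = (3.7455, -1.9002). Equal radii place R and E the same way about H: R = H + 4.2·n = (27.653, 63.791), E = H − 4.2·n = (35.145, 59.991). So R.y = 63.791.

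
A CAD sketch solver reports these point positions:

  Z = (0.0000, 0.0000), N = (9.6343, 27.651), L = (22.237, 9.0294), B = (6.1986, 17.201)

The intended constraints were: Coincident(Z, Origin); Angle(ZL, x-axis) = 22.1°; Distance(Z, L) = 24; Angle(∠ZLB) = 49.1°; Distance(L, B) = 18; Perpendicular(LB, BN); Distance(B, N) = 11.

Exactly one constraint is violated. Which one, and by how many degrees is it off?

Perpendicular(LB, BN) — off by 8.80°.

Z = (0.00, 0.00) ✓; ZL at 22.10° ✓; |ZL| = 24.00 ✓; ∠ZLB = 49.10° ✓; |LB| = 18.00 ✓; ∠(LB, BN) = 81.20° ✗; |BN| = 11.00 ✓.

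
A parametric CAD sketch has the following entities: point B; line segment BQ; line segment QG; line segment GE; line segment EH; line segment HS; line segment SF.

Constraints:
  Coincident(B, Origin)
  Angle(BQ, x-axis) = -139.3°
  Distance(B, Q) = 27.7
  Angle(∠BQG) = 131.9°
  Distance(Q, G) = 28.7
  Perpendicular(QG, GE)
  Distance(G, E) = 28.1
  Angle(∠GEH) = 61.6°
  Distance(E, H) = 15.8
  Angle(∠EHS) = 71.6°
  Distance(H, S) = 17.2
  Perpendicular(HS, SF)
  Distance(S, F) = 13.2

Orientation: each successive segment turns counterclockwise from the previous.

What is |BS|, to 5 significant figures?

47.335

∠GEH = 61.6° gives EH at 117.20° from the x-axis; with |EH| = 15.8, H = (-0.72968, -33.293). ∠EHS = 71.6° gives HS at -134.40° from the x-axis; with |HS| = 17.2, S = (-12.764, -45.581). Then |BS| = |S − B| = 47.335.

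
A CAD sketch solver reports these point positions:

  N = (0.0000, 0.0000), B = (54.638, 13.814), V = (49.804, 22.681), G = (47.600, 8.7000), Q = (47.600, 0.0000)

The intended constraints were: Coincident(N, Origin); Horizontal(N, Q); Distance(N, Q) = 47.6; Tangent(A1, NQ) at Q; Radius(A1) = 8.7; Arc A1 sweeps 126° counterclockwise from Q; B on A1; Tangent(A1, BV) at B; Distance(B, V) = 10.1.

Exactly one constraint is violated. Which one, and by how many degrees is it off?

Tangent(A1, BV) at B — off by 7.41°.

N = (0.00, 0.00) ✓; N.y = 0.00, Q.y = 0.00 ✓; |NQ| = 47.60 ✓; ∠(GQ, QN) = 90.00° ✓; |GQ| = 8.700 ✓; bearing(G→B) − bearing(G→Q) = 126.0° ✓; |GB| = 8.700 ✓; ∠(GB, BV) = 97.41° ✗; |BV| = 10.10 ✓.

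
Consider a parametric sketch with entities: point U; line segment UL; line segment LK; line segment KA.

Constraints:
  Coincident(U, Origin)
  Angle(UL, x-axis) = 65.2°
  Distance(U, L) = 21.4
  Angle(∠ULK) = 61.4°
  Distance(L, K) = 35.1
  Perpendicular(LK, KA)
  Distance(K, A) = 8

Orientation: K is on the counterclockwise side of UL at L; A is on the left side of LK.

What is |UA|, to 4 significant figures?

27.10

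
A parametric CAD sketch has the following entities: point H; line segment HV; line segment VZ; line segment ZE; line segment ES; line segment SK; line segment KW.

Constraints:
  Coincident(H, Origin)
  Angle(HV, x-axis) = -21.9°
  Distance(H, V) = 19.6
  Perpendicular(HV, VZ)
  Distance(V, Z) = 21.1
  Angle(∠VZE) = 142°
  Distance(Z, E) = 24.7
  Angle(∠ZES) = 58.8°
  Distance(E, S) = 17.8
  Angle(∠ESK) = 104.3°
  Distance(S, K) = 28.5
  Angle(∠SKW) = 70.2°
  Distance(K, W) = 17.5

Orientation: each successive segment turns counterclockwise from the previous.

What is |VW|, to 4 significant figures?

25.24

H is at the origin; HV runs at -21.9° with length 19.6, so V = (18.19, -7.311). The perpendicularity gives VZ at right angles to HV, so VZ runs at 68.10°; with |VZ| = 21.1, Z = (26.06, 12.27). ∠VZE = 142.0° gives ZE at 106.1° from the x-axis; with |ZE| = 24.7, E = (19.21, 36.00). ∠ZES = 58.8° gives ES at -132.7° from the x-axis; with |ES| = 17.8, S = (7.135, 22.92). ∠ESK = 104.3° gives SK at -57.00° from the x-axis; with |SK| = 28.5, K = (22.66, -0.9856). ∠SKW = 70.2° gives KW at 52.80° from the x-axis; with |KW| = 17.5, W = (33.24, 12.95). Then |VW| = |W − V| = 25.24.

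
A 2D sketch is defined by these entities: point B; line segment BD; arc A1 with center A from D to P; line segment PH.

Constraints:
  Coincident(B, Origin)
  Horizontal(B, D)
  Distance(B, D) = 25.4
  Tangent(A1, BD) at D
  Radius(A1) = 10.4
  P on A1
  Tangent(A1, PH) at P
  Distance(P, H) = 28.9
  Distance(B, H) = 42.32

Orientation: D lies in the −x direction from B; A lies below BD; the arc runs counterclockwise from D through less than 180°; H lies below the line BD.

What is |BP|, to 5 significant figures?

37.532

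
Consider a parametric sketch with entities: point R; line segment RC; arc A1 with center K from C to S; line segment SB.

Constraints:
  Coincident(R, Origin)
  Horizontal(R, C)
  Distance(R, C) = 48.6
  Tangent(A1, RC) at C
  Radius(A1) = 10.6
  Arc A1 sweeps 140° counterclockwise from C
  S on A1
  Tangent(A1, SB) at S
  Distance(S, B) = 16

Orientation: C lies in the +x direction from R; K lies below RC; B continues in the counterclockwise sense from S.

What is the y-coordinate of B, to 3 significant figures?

-29.0

R is at the origin; R and C share the same y with |RC| = 48.6 and C on the +x side, so C = (48.6, 0.00). Tangency of A1 to RC means the radius KC is perpendicular to RC, so K = C + (0, -10.6) = (48.6, -10.6). On A1, C sits at bearing 90° from K; a 140° counterclockwise sweep puts S at bearing 230°, so S = K + 10.6·(cos 230°, sin 230°) = (41.8, -18.7). Since A1 is tangent to SB there, KS ⟂ SB, so SB runs along (−sin 230°, cos 230°); with |SB| = 16.0, B = (54.0, -29.0). So B.y = -29.0.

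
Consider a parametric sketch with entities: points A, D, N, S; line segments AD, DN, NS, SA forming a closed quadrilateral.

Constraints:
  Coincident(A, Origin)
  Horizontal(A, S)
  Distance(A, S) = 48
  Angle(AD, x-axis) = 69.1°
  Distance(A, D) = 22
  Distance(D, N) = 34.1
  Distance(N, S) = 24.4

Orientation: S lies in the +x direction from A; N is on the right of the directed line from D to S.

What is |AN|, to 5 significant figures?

26.720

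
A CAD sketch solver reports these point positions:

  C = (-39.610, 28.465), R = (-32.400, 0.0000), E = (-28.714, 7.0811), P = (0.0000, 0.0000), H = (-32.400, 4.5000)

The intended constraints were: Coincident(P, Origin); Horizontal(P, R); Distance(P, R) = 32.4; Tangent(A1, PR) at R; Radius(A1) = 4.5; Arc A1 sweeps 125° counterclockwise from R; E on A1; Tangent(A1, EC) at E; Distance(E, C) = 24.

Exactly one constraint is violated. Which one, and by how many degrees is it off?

Tangent(A1, EC) at E — off by 8.00°.

P = (0.00, 0.00) ✓; P.y = 0.00, R.y = 0.00 ✓; |PR| = 32.40 ✓; ∠(HR, RP) = 90.00° ✓; |HR| = 4.500 ✓; bearing(H→E) − bearing(H→R) = 125.0° ✓; |HE| = 4.500 ✓; ∠(HE, EC) = 98.00° ✗; |EC| = 24.00 ✓.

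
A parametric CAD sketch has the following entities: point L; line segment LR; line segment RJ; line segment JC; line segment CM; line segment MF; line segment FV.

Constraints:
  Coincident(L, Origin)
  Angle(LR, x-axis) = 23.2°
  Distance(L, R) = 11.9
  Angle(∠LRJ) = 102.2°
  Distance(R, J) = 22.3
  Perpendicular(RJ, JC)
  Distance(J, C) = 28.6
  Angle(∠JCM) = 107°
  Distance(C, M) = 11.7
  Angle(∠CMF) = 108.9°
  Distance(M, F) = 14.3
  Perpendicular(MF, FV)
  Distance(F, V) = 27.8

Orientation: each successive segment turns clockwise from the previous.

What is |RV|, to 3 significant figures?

25.6

∠CMF = 108.9° gives MF at 71.3° from the x-axis; with |MF| = 14.3, F = (-4.14, -9.37). MF is perpendicular to FV, so FV runs at -18.7°; with |FV| = 27.8, V = (22.2, -18.3). Then |RV| = |V − R| = 25.6.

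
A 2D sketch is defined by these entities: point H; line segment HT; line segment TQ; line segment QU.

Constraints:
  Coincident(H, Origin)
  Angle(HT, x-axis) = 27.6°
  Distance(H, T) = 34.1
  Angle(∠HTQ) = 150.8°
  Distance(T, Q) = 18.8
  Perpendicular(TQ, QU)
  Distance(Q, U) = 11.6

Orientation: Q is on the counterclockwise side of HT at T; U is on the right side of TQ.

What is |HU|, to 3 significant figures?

56.2

∠HTQ = 150.8°, so TQ runs at 27.6° + (180° − 150.8°) = 56.8° from the x-axis; with |TQ| = 18.8, Q = T + 18.8·(cos 56.8°, sin 56.8°) = (40.5, 31.5). TQ is perpendicular to QU; with |QU| = 11.6 on the right of TQ, U = Q + 11.6·(0.837, -0.548) = (50.2, 25.2). Then |HU| = |U − H| = 56.2.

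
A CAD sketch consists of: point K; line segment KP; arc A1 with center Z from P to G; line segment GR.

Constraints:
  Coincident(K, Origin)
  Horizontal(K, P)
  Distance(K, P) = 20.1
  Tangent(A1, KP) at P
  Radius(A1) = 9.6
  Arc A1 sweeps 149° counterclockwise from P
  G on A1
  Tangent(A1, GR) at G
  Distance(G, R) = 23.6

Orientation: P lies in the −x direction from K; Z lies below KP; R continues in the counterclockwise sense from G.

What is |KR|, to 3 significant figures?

30.4

On A1, P sits at bearing 90° from Z; a 149° counterclockwise sweep puts G at bearing 239°, so G = Z + 9.6·(cos 239°, sin 239°) = (-25.0, -17.8). The tangent condition forces ZG to be normal to GR, so GR runs along (−sin 239°, cos 239°); with |GR| = 23.6, R = (-4.82, -30.0). Then |KR| = |R − K| = 30.4.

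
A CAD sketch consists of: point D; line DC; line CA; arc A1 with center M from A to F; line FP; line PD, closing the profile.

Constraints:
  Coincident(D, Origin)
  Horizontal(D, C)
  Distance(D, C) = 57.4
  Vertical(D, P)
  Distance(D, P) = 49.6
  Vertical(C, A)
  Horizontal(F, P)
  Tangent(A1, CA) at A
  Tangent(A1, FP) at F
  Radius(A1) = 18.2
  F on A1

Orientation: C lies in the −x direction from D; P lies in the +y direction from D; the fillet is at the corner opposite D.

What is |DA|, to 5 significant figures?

65.427

D is at the origin; D and C share the same y with |DC| = 57.4 and C on the −x side, so C = (-57.400, 0.0000). D and P share the same x with |DP| = 49.6 and P on the +y side, so P = (0.0000, 49.600). The virtual corner opposite D is at (-57.400, 49.600). The tangent condition forces MA to be normal to CA and since A1 is tangent to FP there, MF ⟂ FP, with radius 18.2, so the center M sits 18.2 in from both sides at M = (-39.200, 31.400). That places the tangent points at A = (-57.400, 31.400) on CA and F = (-39.200, 49.600) on FP. Then |DA| = |A − D| = 65.427.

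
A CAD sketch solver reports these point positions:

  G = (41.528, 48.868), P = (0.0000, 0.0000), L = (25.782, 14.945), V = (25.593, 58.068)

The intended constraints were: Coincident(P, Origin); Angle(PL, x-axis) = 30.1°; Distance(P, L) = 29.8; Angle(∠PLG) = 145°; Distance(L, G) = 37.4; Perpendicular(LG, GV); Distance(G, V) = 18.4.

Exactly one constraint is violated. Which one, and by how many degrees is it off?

Perpendicular(LG, GV) — off by 5.10°.

P = (0.00, 0.00) ✓; PL at 30.10° ✓; |PL| = 29.80 ✓; ∠PLG = 145.0° ✓; |LG| = 37.40 ✓; ∠(LG, GV) = 84.90° ✗; |GV| = 18.40 ✓.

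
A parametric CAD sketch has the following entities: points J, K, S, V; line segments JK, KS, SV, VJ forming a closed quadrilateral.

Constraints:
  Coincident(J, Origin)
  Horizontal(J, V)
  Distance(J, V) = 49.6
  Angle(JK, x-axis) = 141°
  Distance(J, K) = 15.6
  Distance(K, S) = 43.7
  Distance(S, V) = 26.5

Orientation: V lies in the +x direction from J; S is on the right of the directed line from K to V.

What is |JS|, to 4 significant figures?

28.42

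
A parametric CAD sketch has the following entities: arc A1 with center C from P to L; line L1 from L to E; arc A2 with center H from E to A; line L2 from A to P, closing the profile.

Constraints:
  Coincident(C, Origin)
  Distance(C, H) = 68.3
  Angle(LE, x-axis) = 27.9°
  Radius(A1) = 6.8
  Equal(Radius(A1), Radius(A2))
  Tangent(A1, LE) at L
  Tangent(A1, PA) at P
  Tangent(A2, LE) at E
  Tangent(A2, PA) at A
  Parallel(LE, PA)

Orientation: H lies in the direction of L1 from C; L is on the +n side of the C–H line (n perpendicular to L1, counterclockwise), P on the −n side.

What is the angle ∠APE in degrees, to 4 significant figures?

11.26°

The slot axis is L1's direction at 27.9°, so u = (cos 27.9°, sin 27.9°) = (0.8838, 0.4679) and n = (−sin 27.9°, cos 27.9°) = (-0.4679, 0.8838). C is at the origin and H lies 68.3 along u from C, so H = 68.3·u = (60.36, 31.96). Tangency of A1 to both parallel lines with radius 6.8 puts L and P at C ± 6.8·n: L = (-3.182, 6.010), P = (3.182, -6.010). Equal radii place E and A the same way about H: E = H + 6.8·n = (57.18, 37.97), A = H − 6.8·n = (63.54, 25.95). Then cos ∠APE = PA·PE / (|PA||PE|), giving 11.26°.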